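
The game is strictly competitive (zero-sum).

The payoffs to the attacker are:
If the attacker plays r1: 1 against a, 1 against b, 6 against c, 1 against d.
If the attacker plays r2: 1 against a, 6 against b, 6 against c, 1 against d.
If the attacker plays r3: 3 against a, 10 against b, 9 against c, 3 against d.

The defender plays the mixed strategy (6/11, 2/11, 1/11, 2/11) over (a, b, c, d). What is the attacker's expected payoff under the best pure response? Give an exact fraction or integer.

53/11

r1: (1)·(6/11) + (1)·(2/11) + (6)·(1/11) + (1)·(2/11) = 16/11.
r2: (1)·(6/11) + (6)·(2/11) + (6)·(1/11) + (1)·(2/11) = 26/11.
r3: (3)·(6/11) + (10)·(2/11) + (9)·(1/11) + (3)·(2/11) = 53/11.
The best pure response is r3 with expected payoff 53/11.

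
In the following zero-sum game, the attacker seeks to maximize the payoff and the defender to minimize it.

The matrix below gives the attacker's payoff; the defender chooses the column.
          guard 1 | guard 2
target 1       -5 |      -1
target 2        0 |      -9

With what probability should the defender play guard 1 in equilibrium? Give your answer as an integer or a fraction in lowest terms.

Row minima are -5 and -9, so the attacker's maximin is -5; column maxima are 0 and -1, so the defender's minimax is -1. These differ, so the equilibrium is in mixed strategies.
Let the defender play guard 1 with probability q. The attacker is indifferent when −5q − (1−q) = −9(1−q), giving q = 8/13.

8/13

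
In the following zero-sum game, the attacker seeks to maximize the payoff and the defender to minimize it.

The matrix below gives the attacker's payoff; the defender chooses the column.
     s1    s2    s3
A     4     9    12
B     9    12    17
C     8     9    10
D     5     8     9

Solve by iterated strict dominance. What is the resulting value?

Column s2 is strictly dominated by s1 for the defender (4<9, 9<12, 8<9, 5<8); eliminate s2.
Row C is strictly dominated by row B (9>8, 17>10); eliminate C.
Row D is strictly dominated by row B (9>5, 17>9); eliminate D.
Column s3 is strictly dominated by s1 for the defender (4<12, 9<17); eliminate s3.
Row A is strictly dominated by row B (9>4); eliminate A.
Only (B, s1) remains, with payoff 9.

9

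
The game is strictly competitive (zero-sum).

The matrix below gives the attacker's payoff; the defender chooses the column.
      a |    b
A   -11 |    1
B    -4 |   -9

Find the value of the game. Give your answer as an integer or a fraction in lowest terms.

-103/17

Row minima are -11 and -9, so the attacker's maximin is -9; column maxima are -4 and 1, so the defender's minimax is -4. These differ, so the equilibrium is in mixed strategies.
Let the attacker play A with probability p. The defender is indifferent when −11p − 4(1−p) = p − 9(1−p), giving p = 5/17.
Let the defender play a with probability q. The attacker is indifferent when −11q + (1−q) = −4q − 9(1−q), giving q = 10/17.
The value is -11·(10/17) + (1)·(7/17) = -103/17.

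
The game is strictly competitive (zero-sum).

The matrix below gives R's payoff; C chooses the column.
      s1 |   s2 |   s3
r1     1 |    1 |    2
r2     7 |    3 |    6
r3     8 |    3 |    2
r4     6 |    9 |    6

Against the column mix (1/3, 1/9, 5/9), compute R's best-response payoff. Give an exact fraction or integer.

19/3

r1: (1)·(1/3) + (1)·(1/9) + (2)·(5/9) = 14/9.
r2: (7)·(1/3) + (3)·(1/9) + (6)·(5/9) = 6.
r3: (8)·(1/3) + (3)·(1/9) + (2)·(5/9) = 37/9.
r4: (6)·(1/3) + (9)·(1/9) + (6)·(5/9) = 19/3.
The best pure response is r4 with expected payoff 19/3.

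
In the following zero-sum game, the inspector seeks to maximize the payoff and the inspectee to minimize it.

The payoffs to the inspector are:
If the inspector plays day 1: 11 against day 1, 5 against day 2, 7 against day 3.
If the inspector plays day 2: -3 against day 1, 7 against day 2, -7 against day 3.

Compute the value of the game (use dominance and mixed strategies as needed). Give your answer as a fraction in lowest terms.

Column day 1 is strictly dominated by day 3 for the inspectee (it gives the inspector more in every row).
The remaining 2×2 game on (day 1, day 2) × (day 2, day 3) has no saddle point. Let the inspector play day 1 with probability p; indifference gives 5p + 7(1−p) = 7p − 7(1−p), so p = 7/8.
Similarly the inspectee's optimal q on day 2 is 7/8, and the value is 5·(7/8) + (7)·(1/8) = 21/4.

21/4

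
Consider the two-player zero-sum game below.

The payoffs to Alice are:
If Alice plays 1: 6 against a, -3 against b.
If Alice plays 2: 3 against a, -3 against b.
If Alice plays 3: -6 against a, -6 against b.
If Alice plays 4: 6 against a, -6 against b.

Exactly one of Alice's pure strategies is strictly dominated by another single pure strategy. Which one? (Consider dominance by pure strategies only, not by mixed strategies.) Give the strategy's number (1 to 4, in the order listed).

3

Compare 3 with 1: 6 > -6, -3 > -6.
So 1 strictly dominates 3 for Alice; 3 is strictly dominated.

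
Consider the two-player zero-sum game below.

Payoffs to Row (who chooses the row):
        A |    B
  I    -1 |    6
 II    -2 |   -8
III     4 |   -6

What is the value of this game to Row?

18/17

Row II is strictly dominated by row III, so Row never plays it.
The remaining 2×2 game on (I, III) × (A, B) has no saddle point. Let Row play I with probability p; indifference gives −p + 4(1−p) = 6p − 6(1−p), so p = 10/17.
Similarly Column's optimal q on A is 12/17, and the value is -1·(12/17) + (6)·(5/17) = 18/17.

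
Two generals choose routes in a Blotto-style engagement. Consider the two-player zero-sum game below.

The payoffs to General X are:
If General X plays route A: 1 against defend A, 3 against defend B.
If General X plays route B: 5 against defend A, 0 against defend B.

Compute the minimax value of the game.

Row minima are 1 and 0, so General X's maximin is 1; column maxima are 5 and 3, so General Y's minimax is 3. These differ, so the equilibrium is in mixed strategies.
Let General X play route A with probability p. General Y is indifferent when p + 5(1−p) = 3p, giving p = 5/7.
Let General Y play defend A with probability q. General X is indifferent when q + 3(1−q) = 5q, giving q = 3/7.
The value is 1·(3/7) + (3)·(4/7) = 15/7.

15/7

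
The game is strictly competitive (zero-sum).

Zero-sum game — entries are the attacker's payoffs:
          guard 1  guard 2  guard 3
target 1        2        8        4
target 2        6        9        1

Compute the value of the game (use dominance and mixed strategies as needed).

22/7

Column guard 2 is strictly dominated by guard 1 for the defender (it gives the attacker more in every row).
The remaining 2×2 game on (target 1, target 2) × (guard 1, guard 3) has no saddle point. Let the attacker play target 1 with probability p; indifference gives 2p + 6(1−p) = 4p + (1−p), so p = 5/7.
Similarly the defender's optimal q on guard 1 is 3/7, and the value is 2·(3/7) + (4)·(4/7) = 22/7.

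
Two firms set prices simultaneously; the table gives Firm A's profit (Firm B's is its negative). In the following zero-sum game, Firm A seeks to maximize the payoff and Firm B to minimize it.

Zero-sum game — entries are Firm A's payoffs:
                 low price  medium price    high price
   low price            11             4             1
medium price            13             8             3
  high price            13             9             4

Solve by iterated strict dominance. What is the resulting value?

4

Column low price is strictly dominated by medium price for Firm B (4<11, 8<13, 9<13); eliminate low price.
Column medium price is strictly dominated by high price for Firm B (1<4, 3<8, 4<9); eliminate medium price.
Row medium price is strictly dominated by row high price (4>3); eliminate medium price.
Row low price is strictly dominated by row high price (4>1); eliminate low price.
Only (high price, high price) remains, with payoff 4.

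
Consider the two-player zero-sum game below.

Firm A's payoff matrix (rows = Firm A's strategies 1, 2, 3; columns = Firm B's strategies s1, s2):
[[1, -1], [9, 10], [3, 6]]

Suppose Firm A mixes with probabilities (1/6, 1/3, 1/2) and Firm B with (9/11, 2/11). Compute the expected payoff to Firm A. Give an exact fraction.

Against (9/11, 2/11), each row's expected payoff is 1: 7/11; 2: 101/11; 3: 39/11.
Taking the (1/6, 1/3, 1/2)-weighted average: (1/6)·(7/11) + (1/3)·(101/11) + (1/2)·(39/11) = 163/33.

163/33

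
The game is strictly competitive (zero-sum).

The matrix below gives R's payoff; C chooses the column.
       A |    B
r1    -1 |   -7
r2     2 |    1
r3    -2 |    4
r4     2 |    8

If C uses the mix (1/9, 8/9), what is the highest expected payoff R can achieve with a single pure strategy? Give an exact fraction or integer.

r1: (-1)·(1/9) + (-7)·(8/9) = -19/3.
r2: (2)·(1/9) + (1)·(8/9) = 10/9.
r3: (-2)·(1/9) + (4)·(8/9) = 10/3.
r4: (2)·(1/9) + (8)·(8/9) = 22/3.
The best pure response is r4 with expected payoff 22/3.

22/3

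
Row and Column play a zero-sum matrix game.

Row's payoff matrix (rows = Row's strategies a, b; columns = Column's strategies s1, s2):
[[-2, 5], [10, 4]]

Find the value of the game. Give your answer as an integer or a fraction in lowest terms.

58/13

Row minima are -2 and 4, so Row's maximin is 4; column maxima are 10 and 5, so Column's minimax is 5. These differ, so the equilibrium is in mixed strategies.
Let Row play a with probability p. Column is indifferent when −2p + 10(1−p) = 5p + 4(1−p), giving p = 6/13.
Let Column play s1 with probability q. Row is indifferent when −2q + 5(1−q) = 10q + 4(1−q), giving q = 1/13.
The value is -2·(1/13) + (5)·(12/13) = 58/13.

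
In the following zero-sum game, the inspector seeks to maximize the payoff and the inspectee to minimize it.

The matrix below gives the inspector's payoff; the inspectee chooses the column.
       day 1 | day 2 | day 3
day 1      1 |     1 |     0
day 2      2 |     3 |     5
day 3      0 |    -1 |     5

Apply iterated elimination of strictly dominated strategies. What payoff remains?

2

Row day 1 is strictly dominated by row day 2 (2>1, 3>1, 5>0); eliminate day 1.
Column day 3 is strictly dominated by day 1 for the inspectee (2<5, 0<5); eliminate day 3.
Row day 3 is strictly dominated by row day 2 (2>0, 3>-1); eliminate day 3.
Column day 2 is strictly dominated by day 1 for the inspectee (2<3); eliminate day 2.
Only (day 2, day 1) remains, with payoff 2.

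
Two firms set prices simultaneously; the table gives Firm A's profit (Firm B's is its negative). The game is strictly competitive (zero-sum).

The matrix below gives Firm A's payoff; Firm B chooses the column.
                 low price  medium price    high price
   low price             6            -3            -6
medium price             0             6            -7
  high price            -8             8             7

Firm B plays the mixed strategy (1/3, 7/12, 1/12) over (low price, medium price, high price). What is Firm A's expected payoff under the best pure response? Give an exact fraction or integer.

low price: (6)·(1/3) + (-3)·(7/12) + (-6)·(1/12) = -1/4.
medium price: (0)·(1/3) + (6)·(7/12) + (-7)·(1/12) = 35/12.
high price: (-8)·(1/3) + (8)·(7/12) + (7)·(1/12) = 31/12.
The best pure response is medium price with expected payoff 35/12.

35/12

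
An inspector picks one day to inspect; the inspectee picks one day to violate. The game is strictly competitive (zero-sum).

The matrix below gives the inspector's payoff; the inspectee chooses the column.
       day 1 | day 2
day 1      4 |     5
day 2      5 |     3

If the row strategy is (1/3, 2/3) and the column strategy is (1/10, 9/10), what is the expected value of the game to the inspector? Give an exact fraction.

Against (1/10, 9/10), each row's expected payoff is day 1: 49/10; day 2: 16/5.
Taking the (1/3, 2/3)-weighted average: (1/3)·(49/10) + (2/3)·(16/5) = 113/30.

113/30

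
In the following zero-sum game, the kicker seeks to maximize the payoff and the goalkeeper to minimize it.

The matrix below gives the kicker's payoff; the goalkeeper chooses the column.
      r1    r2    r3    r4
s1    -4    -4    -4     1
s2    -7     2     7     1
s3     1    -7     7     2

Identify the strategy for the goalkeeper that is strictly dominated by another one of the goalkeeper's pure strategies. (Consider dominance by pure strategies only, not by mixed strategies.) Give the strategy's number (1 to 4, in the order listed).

4

The goalkeeper prefers columns that give the kicker less. Compare r4 with r1: -4 < 1, -7 < 1, 1 < 2.
So r1 strictly dominates r4 for the goalkeeper; r4 is strictly dominated.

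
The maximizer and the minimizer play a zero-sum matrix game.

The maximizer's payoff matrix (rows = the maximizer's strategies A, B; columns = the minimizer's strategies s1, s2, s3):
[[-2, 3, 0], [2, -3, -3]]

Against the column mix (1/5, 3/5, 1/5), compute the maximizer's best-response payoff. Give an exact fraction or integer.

7/5

A: (-2)·(1/5) + (3)·(3/5) + (0)·(1/5) = 7/5.
B: (2)·(1/5) + (-3)·(3/5) + (-3)·(1/5) = -2.
The best pure response is A with expected payoff 7/5.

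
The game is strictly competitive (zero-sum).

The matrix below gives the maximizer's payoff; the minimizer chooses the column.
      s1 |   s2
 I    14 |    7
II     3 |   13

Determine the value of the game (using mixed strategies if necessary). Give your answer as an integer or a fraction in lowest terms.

161/17

Row minima are 7 and 3, so the maximizer's maximin is 7; column maxima are 14 and 13, so the minimizer's minimax is 13. These differ, so the equilibrium is in mixed strategies.
Let the maximizer play I with probability p. The minimizer is indifferent when 14p + 3(1−p) = 7p + 13(1−p), giving p = 10/17.
Let the minimizer play s1 with probability q. The maximizer is indifferent when 14q + 7(1−q) = 3q + 13(1−q), giving q = 6/17.
The value is 14·(6/17) + (7)·(11/17) = 161/17.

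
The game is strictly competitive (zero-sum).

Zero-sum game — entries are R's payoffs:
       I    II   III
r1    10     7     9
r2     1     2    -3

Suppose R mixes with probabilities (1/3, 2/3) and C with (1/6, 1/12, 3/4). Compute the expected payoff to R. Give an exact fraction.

Against (1/6, 1/12, 3/4), each row's expected payoff is r1: 9; r2: -23/12.
Taking the (1/3, 2/3)-weighted average: (1/3)·(9) + (2/3)·(-23/12) = 31/18.

31/18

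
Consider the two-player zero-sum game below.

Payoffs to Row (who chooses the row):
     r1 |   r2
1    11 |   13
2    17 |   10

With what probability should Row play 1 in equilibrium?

Row minima are 11 and 10, so Row's maximin is 11; column maxima are 17 and 13, so Column's minimax is 13. These differ, so the equilibrium is in mixed strategies.
Let Row play 1 with probability p. Column is indifferent when 11p + 17(1−p) = 13p + 10(1−p), giving p = 7/9.

7/9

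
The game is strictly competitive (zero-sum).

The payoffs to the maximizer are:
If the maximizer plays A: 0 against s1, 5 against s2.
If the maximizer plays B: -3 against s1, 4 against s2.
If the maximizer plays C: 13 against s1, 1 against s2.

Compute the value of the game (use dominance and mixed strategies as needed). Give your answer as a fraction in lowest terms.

65/17

Row B is strictly dominated by row A, so the maximizer never plays it.
The remaining 2×2 game on (A, C) × (s1, s2) has no saddle point. Let the maximizer play A with probability p; indifference gives 13(1−p) = 5p + (1−p), so p = 12/17.
Similarly the minimizer's optimal q on s1 is 4/17, and the value is 0·(4/17) + (5)·(13/17) = 65/17.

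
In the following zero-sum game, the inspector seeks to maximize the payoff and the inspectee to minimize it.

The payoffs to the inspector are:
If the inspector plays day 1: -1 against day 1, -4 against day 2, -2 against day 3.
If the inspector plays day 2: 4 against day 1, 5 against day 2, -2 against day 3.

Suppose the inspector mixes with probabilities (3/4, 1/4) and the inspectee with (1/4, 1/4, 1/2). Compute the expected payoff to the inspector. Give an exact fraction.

Against (1/4, 1/4, 1/2), each row's expected payoff is day 1: -9/4; day 2: 5/4.
Taking the (3/4, 1/4)-weighted average: (3/4)·(-9/4) + (1/4)·(5/4) = -11/8.

-11/8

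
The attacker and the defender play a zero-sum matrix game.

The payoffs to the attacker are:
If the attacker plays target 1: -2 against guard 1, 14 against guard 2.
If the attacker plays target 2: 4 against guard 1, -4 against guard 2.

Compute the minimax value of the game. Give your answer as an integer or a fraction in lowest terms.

Row minima are -2 and -4, so the attacker's maximin is -2; column maxima are 4 and 14, so the defender's minimax is 4. These differ, so the equilibrium is in mixed strategies.
Let the attacker play target 1 with probability p. The defender is indifferent when −2p + 4(1−p) = 14p − 4(1−p), giving p = 1/3.
Let the defender play guard 1 with probability q. The attacker is indifferent when −2q + 14(1−q) = 4q − 4(1−q), giving q = 3/4.
The value is -2·(3/4) + (14)·(1/4) = 2.

2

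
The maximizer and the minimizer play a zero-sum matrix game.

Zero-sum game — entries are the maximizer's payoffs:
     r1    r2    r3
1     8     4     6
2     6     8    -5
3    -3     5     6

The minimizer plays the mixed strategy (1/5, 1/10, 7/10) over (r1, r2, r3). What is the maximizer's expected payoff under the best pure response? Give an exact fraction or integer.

1: (8)·(1/5) + (4)·(1/10) + (6)·(7/10) = 31/5.
2: (6)·(1/5) + (8)·(1/10) + (-5)·(7/10) = -3/2.
3: (-3)·(1/5) + (5)·(1/10) + (6)·(7/10) = 41/10.
The best pure response is 1 with expected payoff 31/5.

31/5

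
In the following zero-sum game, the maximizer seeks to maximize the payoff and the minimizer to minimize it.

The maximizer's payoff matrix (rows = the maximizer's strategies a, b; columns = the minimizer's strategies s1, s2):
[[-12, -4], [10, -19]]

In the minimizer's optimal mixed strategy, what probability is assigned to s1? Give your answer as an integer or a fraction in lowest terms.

Row minima are -12 and -19, so the maximizer's maximin is -12; column maxima are 10 and -4, so the minimizer's minimax is -4. These differ, so the equilibrium is in mixed strategies.
Let the minimizer play s1 with probability q. The maximizer is indifferent when −12q − 4(1−q) = 10q − 19(1−q), giving q = 15/37.

15/37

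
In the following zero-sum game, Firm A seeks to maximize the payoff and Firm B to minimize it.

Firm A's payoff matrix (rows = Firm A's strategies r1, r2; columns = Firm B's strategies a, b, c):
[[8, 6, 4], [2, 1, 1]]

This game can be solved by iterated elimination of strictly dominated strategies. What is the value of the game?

4

Row r2 is strictly dominated by row r1 (8>2, 6>1, 4>1); eliminate r2.
Column b is strictly dominated by c for Firm B (4<6); eliminate b.
Column a is strictly dominated by c for Firm B (4<8); eliminate a.
Only (r1, c) remains, with payoff 4.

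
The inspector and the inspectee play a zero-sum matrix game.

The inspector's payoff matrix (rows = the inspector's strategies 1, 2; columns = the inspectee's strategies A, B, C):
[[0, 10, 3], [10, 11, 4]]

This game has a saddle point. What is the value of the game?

4

Row minima: 0, 4 → the inspector's maximin is 4.
Column maxima: 10, 11, 4 → the inspectee's minimax is 4.
They coincide at (2, C), so the value is 4.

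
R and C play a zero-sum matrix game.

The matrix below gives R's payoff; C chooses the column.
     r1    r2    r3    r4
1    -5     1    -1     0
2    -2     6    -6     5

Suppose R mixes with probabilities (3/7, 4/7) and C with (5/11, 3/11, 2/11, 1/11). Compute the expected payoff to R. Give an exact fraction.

Against (5/11, 3/11, 2/11, 1/11), each row's expected payoff is 1: -24/11; 2: 1/11.
Taking the (3/7, 4/7)-weighted average: (3/7)·(-24/11) + (4/7)·(1/11) = -68/77.

-68/77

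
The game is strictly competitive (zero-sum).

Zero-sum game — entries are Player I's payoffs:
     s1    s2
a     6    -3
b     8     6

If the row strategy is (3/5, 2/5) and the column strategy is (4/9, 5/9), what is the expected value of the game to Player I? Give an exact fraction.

Against (4/9, 5/9), each row's expected payoff is a: 1; b: 62/9.
Taking the (3/5, 2/5)-weighted average: (3/5)·(1) + (2/5)·(62/9) = 151/45.

151/45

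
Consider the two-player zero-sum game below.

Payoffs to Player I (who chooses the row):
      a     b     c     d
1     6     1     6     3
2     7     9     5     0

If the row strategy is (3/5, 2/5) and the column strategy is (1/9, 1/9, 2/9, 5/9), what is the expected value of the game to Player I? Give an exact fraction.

154/45

Against (1/9, 1/9, 2/9, 5/9), each row's expected payoff is 1: 34/9; 2: 26/9.
Taking the (3/5, 2/5)-weighted average: (3/5)·(34/9) + (2/5)·(26/9) = 154/45.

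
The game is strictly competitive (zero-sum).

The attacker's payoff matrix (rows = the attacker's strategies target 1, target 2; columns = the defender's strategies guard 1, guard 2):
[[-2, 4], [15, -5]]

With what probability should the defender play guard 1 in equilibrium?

9/26

Row minima are -2 and -5, so the attacker's maximin is -2; column maxima are 15 and 4, so the defender's minimax is 4. These differ, so the equilibrium is in mixed strategies.
Let the defender play guard 1 with probability q. The attacker is indifferent when −2q + 4(1−q) = 15q − 5(1−q), giving q = 9/26.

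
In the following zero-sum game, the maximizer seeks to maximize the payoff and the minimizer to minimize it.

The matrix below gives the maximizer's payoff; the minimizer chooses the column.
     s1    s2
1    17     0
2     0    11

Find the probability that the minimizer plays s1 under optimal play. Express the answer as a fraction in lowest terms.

Row minima are 0 and 0, so the maximizer's maximin is 0; column maxima are 17 and 11, so the minimizer's minimax is 11. These differ, so the equilibrium is in mixed strategies.
Let the minimizer play s1 with probability q. The maximizer is indifferent when 17q = 11(1−q), giving q = 11/28.

11/28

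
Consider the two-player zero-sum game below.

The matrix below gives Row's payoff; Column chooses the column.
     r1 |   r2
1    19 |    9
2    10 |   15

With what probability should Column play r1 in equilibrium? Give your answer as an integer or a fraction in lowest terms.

Row minima are 9 and 10, so Row's maximin is 10; column maxima are 19 and 15, so Column's minimax is 15. These differ, so the equilibrium is in mixed strategies.
Let Column play r1 with probability q. Row is indifferent when 19q + 9(1−q) = 10q + 15(1−q), giving q = 2/5.

2/5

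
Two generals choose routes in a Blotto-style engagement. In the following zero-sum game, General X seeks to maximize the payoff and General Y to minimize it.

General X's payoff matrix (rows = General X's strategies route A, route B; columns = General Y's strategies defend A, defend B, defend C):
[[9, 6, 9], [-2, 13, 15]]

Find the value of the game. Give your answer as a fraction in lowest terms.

43/6

Column defend C is strictly dominated by defend B for General Y (it gives General X more in every row).
The remaining 2×2 game on (route A, route B) × (defend A, defend B) has no saddle point. Let General X play route A with probability p; indifference gives 9p − 2(1−p) = 6p + 13(1−p), so p = 5/6.
Similarly General Y's optimal q on defend A is 7/18, and the value is 9·(7/18) + (6)·(11/18) = 43/6.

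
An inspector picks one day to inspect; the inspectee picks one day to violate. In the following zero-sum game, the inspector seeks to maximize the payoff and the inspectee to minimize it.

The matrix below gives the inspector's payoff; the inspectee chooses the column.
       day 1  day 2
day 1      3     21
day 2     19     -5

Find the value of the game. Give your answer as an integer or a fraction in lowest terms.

69/7

Row minima are 3 and -5, so the inspector's maximin is 3; column maxima are 19 and 21, so the inspectee's minimax is 19. These differ, so the equilibrium is in mixed strategies.
Let the inspector play day 1 with probability p. The inspectee is indifferent when 3p + 19(1−p) = 21p − 5(1−p), giving p = 4/7.
Let the inspectee play day 1 with probability q. The inspector is indifferent when 3q + 21(1−q) = 19q − 5(1−q), giving q = 13/21.
The value is 3·(13/21) + (21)·(8/21) = 69/7.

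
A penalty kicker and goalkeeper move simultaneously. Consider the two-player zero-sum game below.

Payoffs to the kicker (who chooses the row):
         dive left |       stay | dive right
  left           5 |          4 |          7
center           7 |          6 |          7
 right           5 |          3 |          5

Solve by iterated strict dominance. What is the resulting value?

6

Row right is strictly dominated by row center (7>5, 6>3, 7>5); eliminate right.
Column dive right is strictly dominated by stay for the goalkeeper (4<7, 6<7); eliminate dive right.
Column dive left is strictly dominated by stay for the goalkeeper (4<5, 6<7); eliminate dive left.
Row left is strictly dominated by row center (6>4); eliminate left.
Only (center, stay) remains, with payoff 6.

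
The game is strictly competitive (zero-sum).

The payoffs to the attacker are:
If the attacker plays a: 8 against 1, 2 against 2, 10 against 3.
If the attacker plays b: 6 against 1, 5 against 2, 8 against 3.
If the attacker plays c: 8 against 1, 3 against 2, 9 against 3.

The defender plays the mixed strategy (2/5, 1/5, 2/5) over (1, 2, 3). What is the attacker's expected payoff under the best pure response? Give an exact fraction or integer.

a: (8)·(2/5) + (2)·(1/5) + (10)·(2/5) = 38/5.
b: (6)·(2/5) + (5)·(1/5) + (8)·(2/5) = 33/5.
c: (8)·(2/5) + (3)·(1/5) + (9)·(2/5) = 37/5.
The best pure response is a with expected payoff 38/5.

38/5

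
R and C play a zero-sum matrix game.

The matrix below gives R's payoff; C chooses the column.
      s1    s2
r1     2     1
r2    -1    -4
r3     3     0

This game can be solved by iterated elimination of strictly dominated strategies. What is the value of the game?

1

Row r2 is strictly dominated by row r1 (2>-1, 1>-4); eliminate r2.
Column s1 is strictly dominated by s2 for C (1<2, 0<3); eliminate s1.
Row r3 is strictly dominated by row r1 (1>0); eliminate r3.
Only (r1, s2) remains, with payoff 1.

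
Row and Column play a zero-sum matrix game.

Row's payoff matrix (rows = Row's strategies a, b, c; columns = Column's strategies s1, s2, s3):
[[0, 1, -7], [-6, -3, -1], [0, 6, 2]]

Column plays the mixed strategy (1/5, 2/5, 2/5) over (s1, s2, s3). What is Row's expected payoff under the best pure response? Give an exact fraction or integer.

16/5

a: (0)·(1/5) + (1)·(2/5) + (-7)·(2/5) = -12/5.
b: (-6)·(1/5) + (-3)·(2/5) + (-1)·(2/5) = -14/5.
c: (0)·(1/5) + (6)·(2/5) + (2)·(2/5) = 16/5.
The best pure response is c with expected payoff 16/5.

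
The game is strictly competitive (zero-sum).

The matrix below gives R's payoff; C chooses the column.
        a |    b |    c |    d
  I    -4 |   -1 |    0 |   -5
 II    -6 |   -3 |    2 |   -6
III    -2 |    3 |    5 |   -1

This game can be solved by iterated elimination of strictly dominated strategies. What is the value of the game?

Row II is strictly dominated by row III (-2>-6, 3>-3, 5>2, -1>-6); eliminate II.
Column b is strictly dominated by a for C (-4<-1, -2<3); eliminate b.
Row I is strictly dominated by row III (-2>-4, 5>0, -1>-5); eliminate I.
Column c is strictly dominated by a for C (-2<5); eliminate c.
Column d is strictly dominated by a for C (-2<-1); eliminate d.
Only (III, a) remains, with payoff -2.

-2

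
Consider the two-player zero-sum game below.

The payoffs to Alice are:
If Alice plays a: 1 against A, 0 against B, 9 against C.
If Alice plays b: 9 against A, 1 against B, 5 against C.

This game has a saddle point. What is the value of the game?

Row minima: 0, 1 → Alice's maximin is 1.
Column maxima: 9, 1, 9 → Bob's minimax is 1.
They coincide at (b, B), so the value is 1.

1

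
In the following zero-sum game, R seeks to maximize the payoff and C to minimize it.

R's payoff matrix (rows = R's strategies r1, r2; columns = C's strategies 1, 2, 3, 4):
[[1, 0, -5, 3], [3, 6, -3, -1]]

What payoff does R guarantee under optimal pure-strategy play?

Row minima: -5, -3 → R's maximin is -3.
Column maxima: 3, 6, -3, 3 → C's minimax is -3.
They coincide at (r2, 3), so the value is -3.

-3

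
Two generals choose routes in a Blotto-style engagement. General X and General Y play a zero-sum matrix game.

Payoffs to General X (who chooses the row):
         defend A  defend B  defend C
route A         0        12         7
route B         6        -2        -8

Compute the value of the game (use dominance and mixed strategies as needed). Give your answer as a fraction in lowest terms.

Column defend B is strictly dominated by defend C for General Y (it gives General X more in every row).
The remaining 2×2 game on (route A, route B) × (defend A, defend C) has no saddle point. Let General X play route A with probability p; indifference gives 6(1−p) = 7p − 8(1−p), so p = 2/3.
Similarly General Y's optimal q on defend A is 5/7, and the value is 0·(5/7) + (7)·(2/7) = 2.

2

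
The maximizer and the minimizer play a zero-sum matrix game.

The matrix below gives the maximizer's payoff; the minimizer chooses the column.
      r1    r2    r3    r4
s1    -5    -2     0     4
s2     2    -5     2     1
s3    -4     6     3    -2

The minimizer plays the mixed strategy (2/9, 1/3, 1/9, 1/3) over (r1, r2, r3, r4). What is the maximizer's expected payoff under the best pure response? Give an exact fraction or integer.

s1: (-5)·(2/9) + (-2)·(1/3) + (0)·(1/9) + (4)·(1/3) = -4/9.
s2: (2)·(2/9) + (-5)·(1/3) + (2)·(1/9) + (1)·(1/3) = -2/3.
s3: (-4)·(2/9) + (6)·(1/3) + (3)·(1/9) + (-2)·(1/3) = 7/9.
The best pure response is s3 with expected payoff 7/9.

7/9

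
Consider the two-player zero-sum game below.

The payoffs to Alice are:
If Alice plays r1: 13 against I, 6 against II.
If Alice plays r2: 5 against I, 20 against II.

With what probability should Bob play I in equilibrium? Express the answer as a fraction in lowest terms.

Row minima are 6 and 5, so Alice's maximin is 6; column maxima are 13 and 20, so Bob's minimax is 13. These differ, so the equilibrium is in mixed strategies.
Let Bob play I with probability q. Alice is indifferent when 13q + 6(1−q) = 5q + 20(1−q), giving q = 7/11.

7/11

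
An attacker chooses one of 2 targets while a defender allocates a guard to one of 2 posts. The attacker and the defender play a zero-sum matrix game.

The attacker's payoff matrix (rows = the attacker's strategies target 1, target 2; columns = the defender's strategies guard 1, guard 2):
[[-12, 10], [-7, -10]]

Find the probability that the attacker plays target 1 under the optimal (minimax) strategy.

Row minima are -12 and -10, so the attacker's maximin is -10; column maxima are -7 and 10, so the defender's minimax is -7. These differ, so the equilibrium is in mixed strategies.
Let the attacker play target 1 with probability p. The defender is indifferent when −12p − 7(1−p) = 10p − 10(1−p), giving p = 3/25.

3/25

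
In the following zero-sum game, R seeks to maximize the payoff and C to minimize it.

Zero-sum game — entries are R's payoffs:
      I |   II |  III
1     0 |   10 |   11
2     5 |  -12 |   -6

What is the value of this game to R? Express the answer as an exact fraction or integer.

50/27

Column III is strictly dominated by II for C (it gives R more in every row).
The remaining 2×2 game on (1, 2) × (I, II) has no saddle point. Let R play 1 with probability p; indifference gives 5(1−p) = 10p − 12(1−p), so p = 17/27.
Similarly C's optimal q on I is 22/27, and the value is 0·(22/27) + (10)·(5/27) = 50/27.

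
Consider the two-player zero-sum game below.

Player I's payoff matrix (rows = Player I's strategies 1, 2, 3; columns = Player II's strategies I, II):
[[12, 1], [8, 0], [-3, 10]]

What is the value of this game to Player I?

41/8

Row 2 is strictly dominated by row 1, so Player I never plays it.
The remaining 2×2 game on (1, 3) × (I, II) has no saddle point. Let Player I play 1 with probability p; indifference gives 12p − 3(1−p) = p + 10(1−p), so p = 13/24.
Similarly Player II's optimal q on I is 3/8, and the value is 12·(3/8) + (1)·(5/8) = 41/8.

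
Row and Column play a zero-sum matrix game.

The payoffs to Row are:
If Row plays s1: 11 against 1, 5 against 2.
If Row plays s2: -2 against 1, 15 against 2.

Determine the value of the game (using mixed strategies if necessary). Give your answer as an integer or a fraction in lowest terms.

Row minima are 5 and -2, so Row's maximin is 5; column maxima are 11 and 15, so Column's minimax is 11. These differ, so the equilibrium is in mixed strategies.
Let Row play s1 with probability p. Column is indifferent when 11p − 2(1−p) = 5p + 15(1−p), giving p = 17/23.
Let Column play 1 with probability q. Row is indifferent when 11q + 5(1−q) = −2q + 15(1−q), giving q = 10/23.
The value is 11·(10/23) + (5)·(13/23) = 175/23.

175/23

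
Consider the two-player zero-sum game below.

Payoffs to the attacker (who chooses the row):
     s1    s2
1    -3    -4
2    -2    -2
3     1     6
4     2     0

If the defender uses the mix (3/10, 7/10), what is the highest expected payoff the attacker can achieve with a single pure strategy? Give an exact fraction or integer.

9/2

1: (-3)·(3/10) + (-4)·(7/10) = -37/10.
2: (-2)·(3/10) + (-2)·(7/10) = -2.
3: (1)·(3/10) + (6)·(7/10) = 9/2.
4: (2)·(3/10) + (0)·(7/10) = 3/5.
The best pure response is 3 with expected payoff 9/2.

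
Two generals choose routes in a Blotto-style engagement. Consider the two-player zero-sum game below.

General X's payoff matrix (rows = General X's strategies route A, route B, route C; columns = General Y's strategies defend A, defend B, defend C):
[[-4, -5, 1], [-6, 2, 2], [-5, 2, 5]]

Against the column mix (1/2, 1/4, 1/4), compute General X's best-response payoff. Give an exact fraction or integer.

-3/4

route A: (-4)·(1/2) + (-5)·(1/4) + (1)·(1/4) = -3.
route B: (-6)·(1/2) + (2)·(1/4) + (2)·(1/4) = -2.
route C: (-5)·(1/2) + (2)·(1/4) + (5)·(1/4) = -3/4.
The best pure response is route C with expected payoff -3/4.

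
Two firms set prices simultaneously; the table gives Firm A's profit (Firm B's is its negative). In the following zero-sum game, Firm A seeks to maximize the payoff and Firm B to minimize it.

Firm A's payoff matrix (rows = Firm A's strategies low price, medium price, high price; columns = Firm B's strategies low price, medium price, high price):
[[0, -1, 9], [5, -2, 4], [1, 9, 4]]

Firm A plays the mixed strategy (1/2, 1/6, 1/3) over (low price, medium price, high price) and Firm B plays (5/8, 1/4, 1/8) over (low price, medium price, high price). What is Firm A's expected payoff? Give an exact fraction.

Against (5/8, 1/4, 1/8), each row's expected payoff is low price: 7/8; medium price: 25/8; high price: 27/8.
Taking the (1/2, 1/6, 1/3)-weighted average: (1/2)·(7/8) + (1/6)·(25/8) + (1/3)·(27/8) = 25/12.

25/12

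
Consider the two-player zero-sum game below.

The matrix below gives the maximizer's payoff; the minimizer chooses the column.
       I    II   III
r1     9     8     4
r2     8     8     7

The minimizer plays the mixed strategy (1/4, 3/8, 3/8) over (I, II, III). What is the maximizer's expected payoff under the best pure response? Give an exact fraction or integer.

r1: (9)·(1/4) + (8)·(3/8) + (4)·(3/8) = 27/4.
r2: (8)·(1/4) + (8)·(3/8) + (7)·(3/8) = 61/8.
The best pure response is r2 with expected payoff 61/8.

61/8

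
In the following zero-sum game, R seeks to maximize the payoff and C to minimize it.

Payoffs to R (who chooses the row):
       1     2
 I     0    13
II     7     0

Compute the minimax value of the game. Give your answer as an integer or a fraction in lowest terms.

Row minima are 0 and 0, so R's maximin is 0; column maxima are 7 and 13, so C's minimax is 7. These differ, so the equilibrium is in mixed strategies.
Let R play I with probability p. C is indifferent when 7(1−p) = 13p, giving p = 7/20.
Let C play 1 with probability q. R is indifferent when 13(1−q) = 7q, giving q = 13/20.
The value is 0·(13/20) + (13)·(7/20) = 91/20.

91/20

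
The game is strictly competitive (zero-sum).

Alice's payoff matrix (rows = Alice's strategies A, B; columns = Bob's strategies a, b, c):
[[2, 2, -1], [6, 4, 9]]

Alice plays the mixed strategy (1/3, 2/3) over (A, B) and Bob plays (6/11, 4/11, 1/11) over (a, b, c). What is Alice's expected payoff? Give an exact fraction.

47/11

Against (6/11, 4/11, 1/11), each row's expected payoff is A: 19/11; B: 61/11.
Taking the (1/3, 2/3)-weighted average: (1/3)·(19/11) + (2/3)·(61/11) = 47/11.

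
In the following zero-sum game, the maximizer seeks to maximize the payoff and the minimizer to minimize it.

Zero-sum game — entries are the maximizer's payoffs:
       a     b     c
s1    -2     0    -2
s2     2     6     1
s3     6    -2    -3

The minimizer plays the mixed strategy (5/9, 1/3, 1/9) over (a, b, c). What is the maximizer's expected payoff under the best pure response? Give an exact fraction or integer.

29/9

s1: (-2)·(5/9) + (0)·(1/3) + (-2)·(1/9) = -4/3.
s2: (2)·(5/9) + (6)·(1/3) + (1)·(1/9) = 29/9.
s3: (6)·(5/9) + (-2)·(1/3) + (-3)·(1/9) = 7/3.
The best pure response is s2 with expected payoff 29/9.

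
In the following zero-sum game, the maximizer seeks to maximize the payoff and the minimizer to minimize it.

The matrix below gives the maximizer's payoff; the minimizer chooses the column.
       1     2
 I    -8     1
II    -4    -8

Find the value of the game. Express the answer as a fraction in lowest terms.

-68/13

Row minima are -8 and -8, so the maximizer's maximin is -8; column maxima are -4 and 1, so the minimizer's minimax is -4. These differ, so the equilibrium is in mixed strategies.
Let the maximizer play I with probability p. The minimizer is indifferent when −8p − 4(1−p) = p − 8(1−p), giving p = 4/13.
Let the minimizer play 1 with probability q. The maximizer is indifferent when −8q + (1−q) = −4q − 8(1−q), giving q = 9/13.
The value is -8·(9/13) + (1)·(4/13) = -68/13.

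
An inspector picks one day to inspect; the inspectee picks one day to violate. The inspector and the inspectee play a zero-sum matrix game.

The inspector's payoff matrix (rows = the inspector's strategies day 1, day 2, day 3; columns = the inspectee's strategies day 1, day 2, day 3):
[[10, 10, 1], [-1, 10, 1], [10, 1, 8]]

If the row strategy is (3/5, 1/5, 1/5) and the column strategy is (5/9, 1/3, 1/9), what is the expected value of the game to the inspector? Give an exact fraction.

22/3

Against (5/9, 1/3, 1/9), each row's expected payoff is day 1: 9; day 2: 26/9; day 3: 61/9.
Taking the (3/5, 1/5, 1/5)-weighted average: (3/5)·(9) + (1/5)·(26/9) + (1/5)·(61/9) = 22/3.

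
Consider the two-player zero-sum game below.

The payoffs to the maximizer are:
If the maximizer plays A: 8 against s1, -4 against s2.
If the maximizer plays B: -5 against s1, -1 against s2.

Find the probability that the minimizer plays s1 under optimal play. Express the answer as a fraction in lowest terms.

Row minima are -4 and -5, so the maximizer's maximin is -4; column maxima are 8 and -1, so the minimizer's minimax is -1. These differ, so the equilibrium is in mixed strategies.
Let the minimizer play s1 with probability q. The maximizer is indifferent when 8q − 4(1−q) = −5q − (1−q), giving q = 3/16.

3/16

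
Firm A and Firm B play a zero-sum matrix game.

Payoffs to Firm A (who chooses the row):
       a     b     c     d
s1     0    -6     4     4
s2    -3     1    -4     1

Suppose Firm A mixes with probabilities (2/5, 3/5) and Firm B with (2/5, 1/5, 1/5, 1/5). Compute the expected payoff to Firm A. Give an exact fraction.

-4/5

Against (2/5, 1/5, 1/5, 1/5), each row's expected payoff is s1: 2/5; s2: -8/5.
Taking the (2/5, 3/5)-weighted average: (2/5)·(2/5) + (3/5)·(-8/5) = -4/5.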